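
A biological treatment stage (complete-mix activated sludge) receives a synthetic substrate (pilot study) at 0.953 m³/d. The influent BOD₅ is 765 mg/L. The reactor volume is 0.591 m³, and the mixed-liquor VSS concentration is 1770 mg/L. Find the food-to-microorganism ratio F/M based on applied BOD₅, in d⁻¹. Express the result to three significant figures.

F/M ≈ 0.697 d⁻¹

Food-to-microorganism ratio F/M = Q S₀ / (V X) = 0.953 × 765 / (0.5910 × 1770) = 0.6969 d⁻¹.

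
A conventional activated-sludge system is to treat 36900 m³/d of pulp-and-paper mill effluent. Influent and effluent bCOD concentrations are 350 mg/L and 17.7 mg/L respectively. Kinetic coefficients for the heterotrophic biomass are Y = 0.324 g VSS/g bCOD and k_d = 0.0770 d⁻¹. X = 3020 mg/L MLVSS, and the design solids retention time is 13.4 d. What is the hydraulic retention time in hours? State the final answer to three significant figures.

τ ≈ 5.64 h

Steady-state biomass mass balance: V·X·(1 + k_d·θ_c) = Y·Q·(S₀ − S)·θ_c, so V = 0.324 × 36900 × (350 − 17.7) × 13.4 / [3020 × (1 + 0.0770 × 13.4)] = 5.32×10^7 / 6136 = 8676 m³.
HRT = V/Q = 8676 m³ / 36900 m³·d⁻¹ = 0.2351 d × 24 = 5.643 h.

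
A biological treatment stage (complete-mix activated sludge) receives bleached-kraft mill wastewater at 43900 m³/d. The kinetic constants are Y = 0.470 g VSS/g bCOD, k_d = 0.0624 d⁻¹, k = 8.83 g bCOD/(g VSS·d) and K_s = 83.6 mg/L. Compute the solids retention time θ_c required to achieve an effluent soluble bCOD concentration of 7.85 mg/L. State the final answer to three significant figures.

θ_c ≈ 3.40 d

Specific growth rate at S = 7.85 mg/L: μ = YkS/(K_s+S) = 0.470·8.83·7.85/(83.6+7.85) = 0.3562 d⁻¹.
1/θ_c = 0.3562 − 0.0624 = 0.2938 d⁻¹, so θ_c = 3.403 d.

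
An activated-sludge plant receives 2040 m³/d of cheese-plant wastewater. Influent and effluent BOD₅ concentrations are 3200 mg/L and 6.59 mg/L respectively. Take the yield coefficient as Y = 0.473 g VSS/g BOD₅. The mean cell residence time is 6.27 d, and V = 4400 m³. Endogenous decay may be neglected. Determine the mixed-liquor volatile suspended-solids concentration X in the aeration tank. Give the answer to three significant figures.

X ≈ 4390 mg/L

From V·X = Y·Q·(S₀ − S)·θ_c (decay neglected): X = 0.473 × 2040 × (3200 − 6.59) × 6.27 / 4400 = 4391 mg/L.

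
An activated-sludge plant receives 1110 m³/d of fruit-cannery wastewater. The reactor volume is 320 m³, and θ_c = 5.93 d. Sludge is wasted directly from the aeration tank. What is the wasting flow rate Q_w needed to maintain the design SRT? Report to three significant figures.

For wasting at MLVSS concentration, Q_w = V/θ_c = 320.0/5.93 = 53.96 m³/d.

Q_w ≈ 54.0 m³/d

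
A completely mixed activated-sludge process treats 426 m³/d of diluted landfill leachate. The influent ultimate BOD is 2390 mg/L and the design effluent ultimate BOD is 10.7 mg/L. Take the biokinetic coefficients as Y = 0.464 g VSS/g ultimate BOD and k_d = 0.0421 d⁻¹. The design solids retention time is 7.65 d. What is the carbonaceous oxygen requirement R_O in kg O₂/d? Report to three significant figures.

The observed yield is Y_obs = Y/(1 + k_d·θ_c) = 0.464 / (1 + 0.0421 × 7.65) = 0.464 / 1.322 = 0.3510 g VSS per g ultimate BOD removed.
ΔS = 2390 − 10.7 = 2379 mg/L, so the substrate removal rate is 426 × 2379/1000 = 1014 kg ultimate BOD/d.
P_X = Y_obs·Q·(S₀ − S) = 0.3510 × 1014 = 355.7 kg VSS/d.
R_O = Q·ΔS − 1.42 P_X = 1014 − 505.1 = 508.4 kg O₂/d.

R_O ≈ 508 kg O₂/d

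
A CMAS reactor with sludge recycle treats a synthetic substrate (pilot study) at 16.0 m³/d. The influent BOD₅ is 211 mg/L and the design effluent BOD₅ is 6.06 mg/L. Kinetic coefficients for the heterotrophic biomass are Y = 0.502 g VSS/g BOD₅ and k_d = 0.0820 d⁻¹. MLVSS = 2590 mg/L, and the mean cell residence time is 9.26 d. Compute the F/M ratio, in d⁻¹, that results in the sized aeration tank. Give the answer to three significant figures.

Rearranging the biomass balance for a CMAS with decay, V = Y·Q·ΔS·θ_c / [X·(1+k_d θ_c)] = 0.502 × 16.0 × (211 − 6.06) × 9.26 / [2590 × (1 + 0.0820 × 9.26)] = 1.52×10^4 / 4557 = 3.345 m³.
F/M = Q·S₀ / (V·X) = 16.0 × 211 / (3.345 × 2590) = 0.3897 g BOD₅·(g VSS·d)⁻¹.

F/M ≈ 0.390 d⁻¹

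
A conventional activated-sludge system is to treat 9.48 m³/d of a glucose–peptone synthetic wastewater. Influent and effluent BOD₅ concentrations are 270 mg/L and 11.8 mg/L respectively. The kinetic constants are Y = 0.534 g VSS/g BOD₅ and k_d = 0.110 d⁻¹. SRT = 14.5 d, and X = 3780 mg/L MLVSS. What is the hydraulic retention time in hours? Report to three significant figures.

Rearranging the biomass balance for a CMAS with decay, V = Y·Q·ΔS·θ_c / [X·(1+k_d θ_c)] = 0.534 × 9.48 × (270 − 11.8) × 14.5 / [3780 × (1 + 0.110 × 14.5)] = 1.9×10^4 / 9809 = 1.932 m³.
Hydraulic retention time τ = V/Q = 1.932 / 9.48 = 0.2038 d = 4.892 h.

τ ≈ 4.89 h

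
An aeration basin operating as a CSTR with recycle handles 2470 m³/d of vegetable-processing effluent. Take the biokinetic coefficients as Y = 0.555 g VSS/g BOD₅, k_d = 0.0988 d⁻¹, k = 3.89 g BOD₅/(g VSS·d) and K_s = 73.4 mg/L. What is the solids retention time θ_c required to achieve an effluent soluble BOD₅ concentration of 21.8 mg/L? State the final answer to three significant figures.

θ_c ≈ 2.53 d

From 1/θ_c = Y·k·S/(K_s + S) − k_d: Y·k·S/(K_s+S) = 0.555 × 3.89 × 21.8 / (73.4 + 21.8) = 0.4944 d⁻¹.
Then 1/θ_c = μ − k_d = 0.4944 − 0.0988 = 0.3956 d⁻¹, giving θ_c = 2.528 d.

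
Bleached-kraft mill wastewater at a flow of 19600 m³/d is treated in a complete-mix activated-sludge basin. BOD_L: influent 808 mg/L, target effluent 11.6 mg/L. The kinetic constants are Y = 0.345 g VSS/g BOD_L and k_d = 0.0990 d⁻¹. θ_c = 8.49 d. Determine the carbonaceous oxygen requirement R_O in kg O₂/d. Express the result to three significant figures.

R_O ≈ 11500 kg O₂/d

Correct the yield for decay: Y_obs = Y/(1 + k_d θ_c) = 0.345 / (1 + 0.0990 × 8.49) = 0.345 / 1.841 = 0.1874.
Mass of BOD_L removed per day: Q(S₀ − S) = 19600 × 796.4 g/m³ = 15609 kg/d.
Net sludge production P_X = 0.1874 × 15609 = 2926 kg VSS/d.
R_O = Q·ΔS − 1.42 P_X = 15609 − 4155 = 11455 kg O₂/d.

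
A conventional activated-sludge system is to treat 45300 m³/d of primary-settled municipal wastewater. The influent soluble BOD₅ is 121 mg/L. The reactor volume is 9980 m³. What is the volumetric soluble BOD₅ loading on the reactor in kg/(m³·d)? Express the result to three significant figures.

L_v = Q S₀ / V = 45300 × 121 × 10⁻³ / 9980 = 0.5492 kg/(m³·d).

L_v ≈ 0.549 kg soluble BOD₅/(m³·d)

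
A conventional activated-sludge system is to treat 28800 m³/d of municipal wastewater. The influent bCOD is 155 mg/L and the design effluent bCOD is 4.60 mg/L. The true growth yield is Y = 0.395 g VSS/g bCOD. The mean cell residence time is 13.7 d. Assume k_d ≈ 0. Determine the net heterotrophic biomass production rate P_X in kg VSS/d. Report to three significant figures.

P_X ≈ 1710 kg VSS/d

No decay correction is needed, so Y_obs = Y = 0.395.
ΔS = 155 − 4.60 = 150.4 mg/L, so the substrate removal rate is 28800 × 150.4/1000 = 4332 kg bCOD/d.
Net biomass production P_X = Y_obs × Q·(S₀ − S) = 0.3950 × 4332 = 1711 kg VSS/d.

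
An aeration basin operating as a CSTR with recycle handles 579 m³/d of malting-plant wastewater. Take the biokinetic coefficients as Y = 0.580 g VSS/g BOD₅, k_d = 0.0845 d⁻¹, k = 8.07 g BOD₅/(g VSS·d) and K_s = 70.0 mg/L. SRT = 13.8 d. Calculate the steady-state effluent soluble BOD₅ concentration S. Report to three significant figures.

S ≈ 2.43 mg/L

For a completely mixed reactor with recycle the Lawrence–McCarty relation gives S = K_s·(1 + k_d·θ_c) / [θ_c·(Y·k − k_d) − 1] = 70.0 × (1 + 0.0845 × 13.8) / [13.8 × (0.580 × 8.07 − 0.0845) − 1] = 151.6 / 62.43 = 2.429 mg/L.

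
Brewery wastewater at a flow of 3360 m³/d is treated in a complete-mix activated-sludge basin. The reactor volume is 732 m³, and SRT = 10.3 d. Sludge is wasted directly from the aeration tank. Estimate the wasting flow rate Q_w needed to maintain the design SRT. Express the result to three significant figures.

With mixed-liquor wasting, θ_c = V/Q_w, so Q_w = V/θ_c = 732.0/10.3 = 71.07 m³/d.

Q_w ≈ 71.1 m³/d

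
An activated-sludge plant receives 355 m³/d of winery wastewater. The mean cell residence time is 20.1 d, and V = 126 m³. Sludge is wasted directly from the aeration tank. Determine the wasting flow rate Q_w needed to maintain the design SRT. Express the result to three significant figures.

Q_w ≈ 6.27 m³/d

Wasting from the aeration tank: Q_w = V / θ_c = 126.0 / 20.1 = 6.269 m³/d.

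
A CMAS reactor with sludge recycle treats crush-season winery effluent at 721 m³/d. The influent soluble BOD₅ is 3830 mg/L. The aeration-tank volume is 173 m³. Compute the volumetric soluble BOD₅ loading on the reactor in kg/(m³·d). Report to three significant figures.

Applied soluble BOD₅ load per unit volume = Q·S₀/V = (721 × 3830/1000)/173.0 = 15.96 kg soluble BOD₅·m⁻³·d⁻¹.

L_v ≈ 16.0 kg soluble BOD₅/(m³·d)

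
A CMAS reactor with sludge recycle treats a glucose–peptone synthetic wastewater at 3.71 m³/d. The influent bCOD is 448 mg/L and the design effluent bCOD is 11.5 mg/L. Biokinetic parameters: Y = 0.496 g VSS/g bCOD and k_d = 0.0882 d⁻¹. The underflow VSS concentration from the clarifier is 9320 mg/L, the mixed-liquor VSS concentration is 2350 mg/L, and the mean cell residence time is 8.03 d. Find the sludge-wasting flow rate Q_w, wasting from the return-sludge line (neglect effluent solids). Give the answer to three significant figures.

Q_w ≈ 0.0505 m³/d

From the SRT design equation V = Y Q (S₀−S) θ_c / [X (1 + k_d θ_c)] = 0.496 × 3.71 × (448 − 11.5) × 8.03 / [2350 × (1 + 0.0882 × 8.03)] = 6.45×10^3 / 4014 = 1.607 m³.
Wasting from the return line (neglecting effluent solids): Q_w = V·X / (θ_c·X_r) = 1.607 × 2350 / (8.03 × 9320) = 0.05045 m³/d.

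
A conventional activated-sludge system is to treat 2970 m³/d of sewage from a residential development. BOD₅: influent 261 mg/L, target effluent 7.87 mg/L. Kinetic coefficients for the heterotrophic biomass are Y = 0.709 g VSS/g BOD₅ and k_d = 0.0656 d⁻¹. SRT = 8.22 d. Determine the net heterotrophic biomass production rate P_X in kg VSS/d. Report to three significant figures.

P_X ≈ 346 kg VSS/d

Y_obs = Y / (1 + k_d θ_c) = 0.709 / (1 + 0.0656 × 8.22) = 0.709 / 1.539 = 0.4606.
Mass of BOD₅ removed per day: Q(S₀ − S) = 2970 × 253.1 g/m³ = 751.8 kg/d.
Biomass produced: P_X = Y_obs·Q·ΔS = 0.4606 × 751.8 ≈ 346.3 kg VSS/d.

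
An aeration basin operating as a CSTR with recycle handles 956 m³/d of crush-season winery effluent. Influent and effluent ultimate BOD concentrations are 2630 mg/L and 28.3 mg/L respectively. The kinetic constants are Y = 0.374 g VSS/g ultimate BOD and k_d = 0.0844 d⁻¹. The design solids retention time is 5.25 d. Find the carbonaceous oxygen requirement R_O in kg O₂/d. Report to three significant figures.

R_O ≈ 1570 kg O₂/d

Correct the yield for decay: Y_obs = Y/(1 + k_d θ_c) = 0.374 / (1 + 0.0844 × 5.25) = 0.374 / 1.443 = 0.2592.
ΔS = 2630 − 28.3 = 2602 mg/L, so the substrate removal rate is 956 × 2602/1000 = 2487 kg ultimate BOD/d.
Net sludge production P_X = 0.2592 × 2487 = 644.6 kg VSS/d.
R_O = Q·(S₀ − S) − 1.42·P_X = 2487 − 1.42 × 644.6 = 1572 kg O₂/d.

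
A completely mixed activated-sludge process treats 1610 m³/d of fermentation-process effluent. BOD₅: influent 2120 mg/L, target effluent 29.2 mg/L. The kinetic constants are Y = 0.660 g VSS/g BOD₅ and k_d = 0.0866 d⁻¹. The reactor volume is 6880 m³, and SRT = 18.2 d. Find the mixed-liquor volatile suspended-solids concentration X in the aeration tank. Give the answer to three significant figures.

X ≈ 2280 mg/L

Solving the biomass balance for X: X = Y Q (S₀−S) θ_c / [V (1+k_d θ_c)] = 0.660 × 1610 × (2120 − 29.2) × 18.2 / [6880 × (1 + 0.0866 × 18.2)] = 2281 mg/L.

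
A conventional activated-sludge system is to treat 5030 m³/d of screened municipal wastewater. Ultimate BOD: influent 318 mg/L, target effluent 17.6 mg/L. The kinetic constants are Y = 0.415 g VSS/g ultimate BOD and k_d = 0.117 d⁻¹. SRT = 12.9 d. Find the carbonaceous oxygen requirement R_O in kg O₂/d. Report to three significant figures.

R_O ≈ 1160 kg O₂/d

Y_obs = Y / (1 + k_d θ_c) = 0.415 / (1 + 0.117 × 12.9) = 0.415 / 2.509 = 0.1654.
Substrate removed = Q·(S₀ − S) = 5030 m³/d × (318 − 17.6) g/m³ = 1.51×10^6 g/d = 1511 kg/d.
P_X = Y_obs·Q·(S₀ − S) = 0.1654 × 1511 = 249.9 kg VSS/d.
Carbonaceous O₂ demand = substrate oxidised − cell-mass equivalent = 1511 − 1.42 × 249.9 = 1156 kg O₂/d.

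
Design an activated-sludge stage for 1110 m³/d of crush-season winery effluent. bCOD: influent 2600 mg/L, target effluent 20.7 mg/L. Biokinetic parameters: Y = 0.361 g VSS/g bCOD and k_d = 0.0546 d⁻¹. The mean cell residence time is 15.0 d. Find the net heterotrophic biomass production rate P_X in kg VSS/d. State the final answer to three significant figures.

The observed yield is Y_obs = Y/(1 + k_d·θ_c) = 0.361 / (1 + 0.0546 × 15.0) = 0.361 / 1.819 = 0.1985 g VSS per g bCOD removed.
Q·(S₀ − S) = 1110 × (2600 − 20.7) × 10⁻³ = 2863 kg/d removed.
Biomass produced: P_X = Y_obs·Q·ΔS = 0.1985 × 2863 ≈ 568.2 kg VSS/d.

P_X ≈ 568 kg VSS/d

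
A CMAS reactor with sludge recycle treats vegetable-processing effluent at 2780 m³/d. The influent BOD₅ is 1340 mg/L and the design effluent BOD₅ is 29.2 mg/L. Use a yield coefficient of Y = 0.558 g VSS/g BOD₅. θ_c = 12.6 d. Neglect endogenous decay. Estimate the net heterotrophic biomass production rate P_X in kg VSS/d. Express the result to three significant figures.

P_X ≈ 2030 kg VSS/d

No decay correction is needed, so Y_obs = Y = 0.558.
Substrate removed = Q·(S₀ − S) = 2780 m³/d × (1340 − 29.2) g/m³ = 3.64×10^6 g/d = 3644 kg/d.
So the net sludge growth is P_X = 0.5580 × 3644 = 2033 kg VSS/d.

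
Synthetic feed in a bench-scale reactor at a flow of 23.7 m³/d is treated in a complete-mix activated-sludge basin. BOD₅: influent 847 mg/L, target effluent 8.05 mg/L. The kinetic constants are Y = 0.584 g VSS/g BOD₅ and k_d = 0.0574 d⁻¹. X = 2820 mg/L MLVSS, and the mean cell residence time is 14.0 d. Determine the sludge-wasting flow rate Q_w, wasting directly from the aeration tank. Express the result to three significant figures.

Q_w ≈ 2.28 m³/d

Steady-state biomass mass balance: V·X·(1 + k_d·θ_c) = Y·Q·(S₀ − S)·θ_c, so V = 0.584 × 23.7 × (847 − 8.05) × 14.0 / [2820 × (1 + 0.0574 × 14.0)] = 1.63×10^5 / 5086 = 31.96 m³.
Wasting from the aeration tank: Q_w = V / θ_c = 31.96 / 14.0 = 2.283 m³/d.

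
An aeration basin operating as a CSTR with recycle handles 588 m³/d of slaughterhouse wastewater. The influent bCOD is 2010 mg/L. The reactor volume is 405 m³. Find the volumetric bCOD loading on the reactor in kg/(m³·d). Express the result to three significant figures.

Applied bCOD load per unit volume = Q·S₀/V = (588 × 2010/1000)/405.0 = 2.918 kg bCOD·m⁻³·d⁻¹.

L_v ≈ 2.92 kg bCOD/(m³·d)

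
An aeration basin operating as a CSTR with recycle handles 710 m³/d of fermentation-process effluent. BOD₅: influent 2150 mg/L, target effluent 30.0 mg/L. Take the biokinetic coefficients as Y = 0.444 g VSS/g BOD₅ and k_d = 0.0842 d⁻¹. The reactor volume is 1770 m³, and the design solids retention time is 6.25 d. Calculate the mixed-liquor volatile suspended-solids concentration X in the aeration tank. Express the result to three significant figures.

From V·X·(1 + k_d·θ_c) = Y·Q·(S₀ − S)·θ_c: X = 0.444 × 710 × (2150 − 30.0) × 6.25 / [1770 × (1 + 0.0842 × 6.25)] = 1546 mg/L.

X ≈ 1550 mg/L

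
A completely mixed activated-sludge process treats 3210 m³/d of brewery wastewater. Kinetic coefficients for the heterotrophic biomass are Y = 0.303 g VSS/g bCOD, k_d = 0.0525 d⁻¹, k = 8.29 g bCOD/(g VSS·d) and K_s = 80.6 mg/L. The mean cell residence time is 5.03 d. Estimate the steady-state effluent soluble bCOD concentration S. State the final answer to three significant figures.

For a completely mixed reactor with recycle the Lawrence–McCarty relation gives S = K_s·(1 + k_d·θ_c) / [θ_c·(Y·k − k_d) − 1] = 80.6 × (1 + 0.0525 × 5.03) / [5.03 × (0.303 × 8.29 − 0.0525) − 1] = 101.9 / 11.37 = 8.960 mg/L.

S ≈ 8.96 mg/L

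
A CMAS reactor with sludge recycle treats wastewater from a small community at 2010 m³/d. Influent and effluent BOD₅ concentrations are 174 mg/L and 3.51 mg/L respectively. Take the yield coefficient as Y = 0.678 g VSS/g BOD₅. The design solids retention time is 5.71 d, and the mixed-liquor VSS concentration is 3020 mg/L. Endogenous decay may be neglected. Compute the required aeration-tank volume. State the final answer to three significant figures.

V·X = Y·Q·ΔS·θ_c gives V = 0.678 × 2010 × (174 − 3.51) × 5.71 / 3020 = 439.3 m³.

V ≈ 439 m³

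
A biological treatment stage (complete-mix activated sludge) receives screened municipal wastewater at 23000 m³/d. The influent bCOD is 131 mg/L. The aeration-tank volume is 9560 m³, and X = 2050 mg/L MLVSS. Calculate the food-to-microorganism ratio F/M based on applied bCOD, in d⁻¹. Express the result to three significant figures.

F/M ≈ 0.154 d⁻¹

F/M = applied load / biomass = Q·S₀/(V·X) = 23000 × 131 / (9560 × 2050) = 0.1537 d⁻¹.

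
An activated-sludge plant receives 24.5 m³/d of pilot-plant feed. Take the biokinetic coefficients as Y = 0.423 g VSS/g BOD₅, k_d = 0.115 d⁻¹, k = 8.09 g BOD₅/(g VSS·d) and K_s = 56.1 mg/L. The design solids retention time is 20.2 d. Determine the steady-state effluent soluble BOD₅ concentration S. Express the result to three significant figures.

S ≈ 2.83 mg/L

From the Monod/SRT balance for a CMAS, S = K_s·(1+k_d θ_c)/[θ_c·(Y k − k_d) − 1] = 56.1 × (1 + 0.115 × 20.2) / [20.2 × (0.423 × 8.09 − 0.115) − 1] = 186.4 / 65.80 = 2.833 mg/L.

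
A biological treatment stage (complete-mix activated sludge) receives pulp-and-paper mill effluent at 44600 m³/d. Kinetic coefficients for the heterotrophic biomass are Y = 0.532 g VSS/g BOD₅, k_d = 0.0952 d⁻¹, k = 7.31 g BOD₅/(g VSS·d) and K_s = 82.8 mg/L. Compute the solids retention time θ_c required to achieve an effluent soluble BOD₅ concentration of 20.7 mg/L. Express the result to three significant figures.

θ_c ≈ 1.47 d

Specific growth rate at S = 20.7 mg/L: μ = YkS/(K_s+S) = 0.532·7.31·20.7/(82.8+20.7) = 0.7778 d⁻¹.
Then 1/θ_c = μ − k_d = 0.7778 − 0.0952 = 0.6826 d⁻¹, giving θ_c = 1.465 d.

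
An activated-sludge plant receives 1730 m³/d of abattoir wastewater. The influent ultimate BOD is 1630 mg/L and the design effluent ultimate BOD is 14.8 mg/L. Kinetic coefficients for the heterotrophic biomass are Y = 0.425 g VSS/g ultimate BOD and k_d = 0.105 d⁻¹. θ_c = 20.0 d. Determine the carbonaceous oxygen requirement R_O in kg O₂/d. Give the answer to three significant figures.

Y_obs = Y / (1 + k_d θ_c) = 0.425 / (1 + 0.105 × 20.0) = 0.425 / 3.100 = 0.1371.
Mass of ultimate BOD removed per day: Q(S₀ − S) = 1730 × 1615 g/m³ = 2794 kg/d.
Biomass synthesised: P_X = Y_obs × 2794 = 383.1 kg VSS/d.
Carbonaceous O₂ demand = substrate oxidised − cell-mass equivalent = 2794 − 1.42 × 383.1 = 2250 kg O₂/d.

R_O ≈ 2250 kg O₂/d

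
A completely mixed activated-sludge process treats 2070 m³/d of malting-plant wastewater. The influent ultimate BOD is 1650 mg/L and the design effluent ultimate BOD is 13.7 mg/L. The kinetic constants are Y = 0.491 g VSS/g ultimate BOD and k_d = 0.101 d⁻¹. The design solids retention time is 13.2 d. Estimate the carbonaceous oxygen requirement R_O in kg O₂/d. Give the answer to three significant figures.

R_O ≈ 2370 kg O₂/d

Y_obs = Y / (1 + k_d θ_c) = 0.491 / (1 + 0.101 × 13.2) = 0.491 / 2.333 = 0.2104.
ΔS = 1650 − 13.7 = 1636 mg/L, so the substrate removal rate is 2070 × 1636/1000 = 3387 kg ultimate BOD/d.
Biomass synthesised: P_X = Y_obs × 3387 = 712.8 kg VSS/d.
R_O = Q·ΔS − 1.42 P_X = 3387 − 1012 = 2375 kg O₂/d.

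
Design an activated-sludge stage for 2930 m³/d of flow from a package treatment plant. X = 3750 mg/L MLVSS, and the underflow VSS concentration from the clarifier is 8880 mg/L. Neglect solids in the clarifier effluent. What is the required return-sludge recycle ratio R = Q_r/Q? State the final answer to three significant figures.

Solids balance on the clarifier gives (1+R)X = R·X_r, so R = X/(X_r − X) = 3750 / (8880 − 3750) = 0.7310.

R ≈ 0.731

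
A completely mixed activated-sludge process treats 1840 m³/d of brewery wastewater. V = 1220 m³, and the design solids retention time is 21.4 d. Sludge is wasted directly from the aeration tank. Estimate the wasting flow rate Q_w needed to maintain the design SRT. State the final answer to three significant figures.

Q_w ≈ 57.0 m³/d

For wasting at MLVSS concentration, Q_w = V/θ_c = 1220/21.4 = 57.01 m³/d.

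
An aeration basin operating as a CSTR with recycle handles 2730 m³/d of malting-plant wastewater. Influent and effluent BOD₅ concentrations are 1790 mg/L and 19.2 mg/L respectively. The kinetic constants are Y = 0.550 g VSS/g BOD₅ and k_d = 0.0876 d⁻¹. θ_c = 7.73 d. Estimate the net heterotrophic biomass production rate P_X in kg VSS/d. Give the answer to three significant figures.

P_X ≈ 1590 kg VSS/d

Correct the yield for decay: Y_obs = Y/(1 + k_d θ_c) = 0.550 / (1 + 0.0876 × 7.73) = 0.550 / 1.677 = 0.3279.
Substrate removed = Q·(S₀ − S) = 2730 m³/d × (1790 − 19.2) g/m³ = 4.83×10^6 g/d = 4834 kg/d.
Net biomass production P_X = Y_obs × Q·(S₀ − S) = 0.3279 × 4834 = 1585 kg VSS/d.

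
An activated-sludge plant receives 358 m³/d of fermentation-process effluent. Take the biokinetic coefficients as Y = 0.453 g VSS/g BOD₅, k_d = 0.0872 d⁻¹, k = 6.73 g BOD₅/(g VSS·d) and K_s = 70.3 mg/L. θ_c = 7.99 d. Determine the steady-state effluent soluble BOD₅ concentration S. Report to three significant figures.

S ≈ 5.26 mg/L

Effluent substrate depends only on kinetics and SRT: S = K_s(1 + k_d θ_c) / [θ_c(Yk − k_d) − 1] = 70.3 × (1 + 0.0872 × 7.99) / [7.99 × (0.453 × 6.73 − 0.0872) − 1] = 119.3 / 22.66 = 5.263 mg/L.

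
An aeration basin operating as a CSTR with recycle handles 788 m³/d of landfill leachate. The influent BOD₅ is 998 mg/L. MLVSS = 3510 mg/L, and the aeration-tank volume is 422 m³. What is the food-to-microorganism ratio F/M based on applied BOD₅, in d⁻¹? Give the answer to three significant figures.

F/M ≈ 0.531 d⁻¹

F/M = applied load / biomass = Q·S₀/(V·X) = 788 × 998 / (422.0 × 3510) = 0.5309 d⁻¹.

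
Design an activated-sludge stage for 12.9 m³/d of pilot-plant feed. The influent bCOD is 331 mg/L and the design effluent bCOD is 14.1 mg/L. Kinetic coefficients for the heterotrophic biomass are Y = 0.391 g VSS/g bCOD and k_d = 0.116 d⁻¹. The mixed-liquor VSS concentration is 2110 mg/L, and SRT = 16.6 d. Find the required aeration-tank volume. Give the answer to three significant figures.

V ≈ 4.30 m³

Steady-state biomass mass balance: V·X·(1 + k_d·θ_c) = Y·Q·(S₀ − S)·θ_c, so V = 0.391 × 12.9 × (331 − 14.1) × 16.6 / [2110 × (1 + 0.116 × 16.6)] = 2.65×10^4 / 6173 = 4.298 m³.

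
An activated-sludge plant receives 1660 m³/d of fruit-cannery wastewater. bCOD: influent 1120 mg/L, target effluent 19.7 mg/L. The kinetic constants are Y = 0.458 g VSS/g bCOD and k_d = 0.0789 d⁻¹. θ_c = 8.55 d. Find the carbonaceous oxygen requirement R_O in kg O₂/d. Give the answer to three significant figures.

R_O ≈ 1120 kg O₂/d

Correct the yield for decay: Y_obs = Y/(1 + k_d θ_c) = 0.458 / (1 + 0.0789 × 8.55) = 0.458 / 1.675 = 0.2735.
Substrate removed = Q·(S₀ − S) = 1660 m³/d × (1120 − 19.7) g/m³ = 1.83×10^6 g/d = 1826 kg/d.
Net sludge production P_X = 0.2735 × 1826 = 499.5 kg VSS/d.
Carbonaceous O₂ demand = substrate oxidised − cell-mass equivalent = 1826 − 1.42 × 499.5 = 1117 kg O₂/d.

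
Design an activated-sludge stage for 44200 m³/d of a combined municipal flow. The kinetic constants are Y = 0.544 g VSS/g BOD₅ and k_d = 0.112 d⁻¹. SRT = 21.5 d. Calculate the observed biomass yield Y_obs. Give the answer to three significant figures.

Correct the yield for decay: Y_obs = Y/(1 + k_d θ_c) = 0.544 / (1 + 0.112 × 21.5) = 0.544 / 3.408 = 0.1596.

Y_obs ≈ 0.160 g VSS/g BOD₅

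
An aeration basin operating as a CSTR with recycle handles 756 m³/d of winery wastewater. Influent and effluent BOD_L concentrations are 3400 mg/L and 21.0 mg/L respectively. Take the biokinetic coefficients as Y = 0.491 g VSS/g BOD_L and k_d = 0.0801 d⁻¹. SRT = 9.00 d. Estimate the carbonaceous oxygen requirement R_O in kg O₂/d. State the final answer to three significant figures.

R_O ≈ 1520 kg O₂/d

The observed yield is Y_obs = Y/(1 + k_d·θ_c) = 0.491 / (1 + 0.0801 × 9.00) = 0.491 / 1.721 = 0.2853 g VSS per g BOD_L removed.
Q·(S₀ − S) = 756 × (3400 − 21.0) × 10⁻³ = 2555 kg/d removed.
P_X = Y_obs·Q·(S₀ − S) = 0.2853 × 2555 = 728.8 kg VSS/d.
R_O = Q·(S₀ − S) − 1.42·P_X = 2555 − 1.42 × 728.8 = 1520 kg O₂/d.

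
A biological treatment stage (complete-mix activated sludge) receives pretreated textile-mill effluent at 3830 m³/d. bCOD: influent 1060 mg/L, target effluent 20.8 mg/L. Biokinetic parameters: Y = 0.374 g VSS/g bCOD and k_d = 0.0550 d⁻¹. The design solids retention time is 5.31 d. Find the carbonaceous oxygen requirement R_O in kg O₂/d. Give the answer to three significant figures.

Correct the yield for decay: Y_obs = Y/(1 + k_d θ_c) = 0.374 / (1 + 0.0550 × 5.31) = 0.374 / 1.292 = 0.2895.
ΔS = 1060 − 20.8 = 1039 mg/L, so the substrate removal rate is 3830 × 1039/1000 = 3980 kg bCOD/d.
P_X = Y_obs·Q·(S₀ − S) = 0.2895 × 3980 = 1152 kg VSS/d.
Carbonaceous O₂ demand = substrate oxidised − cell-mass equivalent = 3980 − 1.42 × 1152 = 2344 kg O₂/d.

R_O ≈ 2340 kg O₂/d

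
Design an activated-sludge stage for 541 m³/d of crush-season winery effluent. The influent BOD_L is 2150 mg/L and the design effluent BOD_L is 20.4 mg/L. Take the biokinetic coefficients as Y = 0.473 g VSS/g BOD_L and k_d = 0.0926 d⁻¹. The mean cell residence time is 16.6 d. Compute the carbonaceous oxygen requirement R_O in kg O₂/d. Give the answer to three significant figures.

Correct the yield for decay: Y_obs = Y/(1 + k_d θ_c) = 0.473 / (1 + 0.0926 × 16.6) = 0.473 / 2.537 = 0.1864.
Substrate removed = Q·(S₀ − S) = 541 m³/d × (2150 − 20.4) g/m³ = 1.15×10^6 g/d = 1152 kg/d.
Biomass synthesised: P_X = Y_obs × 1152 = 214.8 kg VSS/d.
R_O = Q·ΔS − 1.42 P_X = 1152 − 305.0 = 847.1 kg O₂/d.

R_O ≈ 847 kg O₂/d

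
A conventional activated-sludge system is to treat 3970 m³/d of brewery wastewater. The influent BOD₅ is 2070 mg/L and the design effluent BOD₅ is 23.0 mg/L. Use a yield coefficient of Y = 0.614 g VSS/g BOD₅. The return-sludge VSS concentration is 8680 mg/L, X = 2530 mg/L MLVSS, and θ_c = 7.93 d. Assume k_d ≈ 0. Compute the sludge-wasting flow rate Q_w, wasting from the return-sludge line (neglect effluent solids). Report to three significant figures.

Biomass mass balance (decay neglected): V·X = Y·Q·(S₀ − S)·θ_c, so V = 0.614 × 3970 × (2070 − 23.0) × 7.93 / 2530 = 15640 m³.
Wasting from the return line (neglecting effluent solids): Q_w = V·X / (θ_c·X_r) = 15640 × 2530 / (7.93 × 8680) = 574.9 m³/d.

Q_w ≈ 575 m³/d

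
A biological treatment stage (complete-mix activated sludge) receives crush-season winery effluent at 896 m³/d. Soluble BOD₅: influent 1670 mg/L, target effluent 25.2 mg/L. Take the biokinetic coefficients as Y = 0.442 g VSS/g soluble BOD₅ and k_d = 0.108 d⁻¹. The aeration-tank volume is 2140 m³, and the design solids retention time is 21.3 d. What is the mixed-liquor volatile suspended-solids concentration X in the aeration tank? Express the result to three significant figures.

X ≈ 1960 mg/L

From V·X·(1 + k_d·θ_c) = Y·Q·(S₀ − S)·θ_c: X = 0.442 × 896 × (1670 − 25.2) × 21.3 / [2140 × (1 + 0.108 × 21.3)] = 1964 mg/L.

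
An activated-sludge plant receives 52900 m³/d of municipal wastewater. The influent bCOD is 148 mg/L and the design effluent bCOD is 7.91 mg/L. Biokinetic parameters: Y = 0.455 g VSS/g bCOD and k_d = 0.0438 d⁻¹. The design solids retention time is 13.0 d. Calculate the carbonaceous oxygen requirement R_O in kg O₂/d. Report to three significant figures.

R_O ≈ 4360 kg O₂/d

Observed yield with endogenous decay: Y_obs = Y / (1 + k_d·θ_c) = 0.455 / (1 + 0.0438 × 13.0) = 0.455 / 1.569 = 0.2899 g VSS/g bCOD.
Q·(S₀ − S) = 52900 × (148 − 7.91) × 10⁻³ = 7411 kg/d removed.
Biomass synthesised: P_X = Y_obs × 7411 = 2149 kg VSS/d.
Carbonaceous O₂ demand = substrate oxidised − cell-mass equivalent = 7411 − 1.42 × 2149 = 4360 kg O₂/d.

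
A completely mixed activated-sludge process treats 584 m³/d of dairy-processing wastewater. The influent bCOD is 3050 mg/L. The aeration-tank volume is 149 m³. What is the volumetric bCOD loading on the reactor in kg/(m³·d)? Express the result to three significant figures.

L_v = Q S₀ / V = 584 × 3050 × 10⁻³ / 149.0 = 11.95 kg/(m³·d).

L_v ≈ 12.0 kg bCOD/(m³·d)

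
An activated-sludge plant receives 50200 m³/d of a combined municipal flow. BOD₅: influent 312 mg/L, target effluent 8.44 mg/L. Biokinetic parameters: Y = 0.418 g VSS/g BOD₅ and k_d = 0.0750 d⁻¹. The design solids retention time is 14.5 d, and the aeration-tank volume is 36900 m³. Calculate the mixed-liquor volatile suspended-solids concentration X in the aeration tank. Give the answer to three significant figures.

Solving the biomass balance for X: X = Y Q (S₀−S) θ_c / [V (1+k_d θ_c)] = 0.418 × 50200 × (312 − 8.44) × 14.5 / [36900 × (1 + 0.0750 × 14.5)] = 1199 mg/L.

X ≈ 1200 mg/L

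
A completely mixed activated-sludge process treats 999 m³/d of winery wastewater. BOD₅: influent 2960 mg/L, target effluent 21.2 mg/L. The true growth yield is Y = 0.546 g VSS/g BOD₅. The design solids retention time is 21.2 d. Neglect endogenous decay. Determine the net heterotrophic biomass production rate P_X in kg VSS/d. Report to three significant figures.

Since k_d ≈ 0, Y_obs = Y = 0.546 g VSS/g BOD₅.
Mass of BOD₅ removed per day: Q(S₀ − S) = 999 × 2939 g/m³ = 2936 kg/d.
Net biomass production P_X = Y_obs × Q·(S₀ − S) = 0.5460 × 2936 = 1603 kg VSS/d.

P_X ≈ 1600 kg VSS/d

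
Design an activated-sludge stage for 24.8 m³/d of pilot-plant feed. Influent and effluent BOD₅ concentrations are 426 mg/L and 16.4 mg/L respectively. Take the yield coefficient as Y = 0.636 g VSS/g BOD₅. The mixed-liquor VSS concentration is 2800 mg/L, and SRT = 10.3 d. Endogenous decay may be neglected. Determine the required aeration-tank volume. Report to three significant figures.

V·X = Y·Q·ΔS·θ_c gives V = 0.636 × 24.8 × (426 − 16.4) × 10.3 / 2800 = 23.77 m³.

V ≈ 23.8 m³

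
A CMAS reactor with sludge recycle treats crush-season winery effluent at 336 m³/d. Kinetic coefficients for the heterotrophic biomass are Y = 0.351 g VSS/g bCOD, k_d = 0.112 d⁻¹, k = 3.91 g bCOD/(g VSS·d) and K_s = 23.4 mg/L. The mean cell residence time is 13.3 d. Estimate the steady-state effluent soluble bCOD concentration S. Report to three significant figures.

From the Monod/SRT balance for a CMAS, S = K_s·(1+k_d θ_c)/[θ_c·(Y k − k_d) − 1] = 23.4 × (1 + 0.112 × 13.3) / [13.3 × (0.351 × 3.91 − 0.112) − 1] = 58.26 / 15.76 = 3.696 mg/L.

S ≈ 3.70 mg/L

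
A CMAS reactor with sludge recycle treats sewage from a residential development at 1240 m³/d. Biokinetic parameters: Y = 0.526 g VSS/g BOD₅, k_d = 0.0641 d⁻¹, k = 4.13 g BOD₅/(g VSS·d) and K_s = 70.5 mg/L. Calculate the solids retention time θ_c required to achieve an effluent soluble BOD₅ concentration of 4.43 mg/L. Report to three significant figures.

θ_c ≈ 15.5 d

At the target effluent, Y k S/(K_s+S) = 0.526×4.13×4.43/74.93 = 0.1284 d⁻¹.
Then 1/θ_c = μ − k_d = 0.1284 − 0.0641 = 0.06434 d⁻¹, giving θ_c = 15.54 d.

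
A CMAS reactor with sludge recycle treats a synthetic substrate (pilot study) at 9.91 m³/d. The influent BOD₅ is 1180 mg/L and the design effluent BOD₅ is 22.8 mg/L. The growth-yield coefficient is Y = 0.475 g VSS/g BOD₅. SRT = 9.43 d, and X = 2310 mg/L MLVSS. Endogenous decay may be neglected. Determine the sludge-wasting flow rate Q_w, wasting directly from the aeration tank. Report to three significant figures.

Q_w ≈ 2.36 m³/d

With k_d = 0 the design equation reduces to V = Y Q (S₀−S) θ_c / X = 0.475 × 9.91 × (1180 − 22.8) × 9.43 / 2310 = 22.24 m³.
Wasting from the aeration tank: Q_w = V / θ_c = 22.24 / 9.43 = 2.358 m³/d.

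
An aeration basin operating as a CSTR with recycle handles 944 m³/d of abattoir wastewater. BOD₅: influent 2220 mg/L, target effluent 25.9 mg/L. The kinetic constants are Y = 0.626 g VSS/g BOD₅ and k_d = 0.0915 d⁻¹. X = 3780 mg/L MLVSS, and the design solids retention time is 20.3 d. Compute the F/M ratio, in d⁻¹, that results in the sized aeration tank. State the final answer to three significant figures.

F/M ≈ 0.228 d⁻¹

From the SRT design equation V = Y Q (S₀−S) θ_c / [X (1 + k_d θ_c)] = 0.626 × 944 × (2220 − 25.9) × 20.3 / [3780 × (1 + 0.0915 × 20.3)] = 2.63×10^7 / 10801 = 2437 m³.
Food-to-microorganism ratio F/M = Q S₀ / (V X) = 944 × 2220 / (2437 × 3780) = 0.2275 d⁻¹.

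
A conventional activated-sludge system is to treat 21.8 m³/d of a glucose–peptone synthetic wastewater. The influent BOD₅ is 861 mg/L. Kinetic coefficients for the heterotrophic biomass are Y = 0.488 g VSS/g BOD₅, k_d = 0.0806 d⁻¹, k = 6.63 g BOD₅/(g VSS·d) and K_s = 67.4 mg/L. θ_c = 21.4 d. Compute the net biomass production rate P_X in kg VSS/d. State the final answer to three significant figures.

P_X ≈ 3.35 kg VSS/d

For a completely mixed reactor with recycle the Lawrence–McCarty relation gives S = K_s·(1 + k_d·θ_c) / [θ_c·(Y·k − k_d) − 1] = 67.4 × (1 + 0.0806 × 21.4) / [21.4 × (0.488 × 6.63 − 0.0806) − 1] = 183.7 / 66.51 = 2.761 mg/L.
Observed yield with endogenous decay: Y_obs = Y / (1 + k_d·θ_c) = 0.488 / (1 + 0.0806 × 21.4) = 0.488 / 2.725 = 0.1791 g VSS/g BOD₅.
ΔS = 861 − 2.76 = 858.2 mg/L, so the substrate removal rate is 21.8 × 858.2/1000 = 18.71 kg BOD₅/d.
P_X = Y_obs · Q(S₀ − S) = 0.1791 × 18.71 = 3.351 kg VSS/d.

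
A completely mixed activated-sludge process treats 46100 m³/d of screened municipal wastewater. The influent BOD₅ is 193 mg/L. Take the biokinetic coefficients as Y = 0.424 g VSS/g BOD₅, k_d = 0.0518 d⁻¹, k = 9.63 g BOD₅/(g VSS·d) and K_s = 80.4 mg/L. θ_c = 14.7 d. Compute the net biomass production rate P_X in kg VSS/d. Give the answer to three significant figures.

For a completely mixed reactor with recycle the Lawrence–McCarty relation gives S = K_s·(1 + k_d·θ_c) / [θ_c·(Y·k − k_d) − 1] = 80.4 × (1 + 0.0518 × 14.7) / [14.7 × (0.424 × 9.63 − 0.0518) − 1] = 141.6 / 58.26 = 2.431 mg/L.
Y_obs = Y / (1 + k_d θ_c) = 0.424 / (1 + 0.0518 × 14.7) = 0.424 / 1.761 = 0.2407.
Mass of BOD₅ removed per day: Q(S₀ − S) = 46100 × 190.6 g/m³ = 8785 kg/d.
So the net sludge growth is P_X = 0.2407 × 8785 = 2115 kg VSS/d.

P_X ≈ 2110 kg VSS/d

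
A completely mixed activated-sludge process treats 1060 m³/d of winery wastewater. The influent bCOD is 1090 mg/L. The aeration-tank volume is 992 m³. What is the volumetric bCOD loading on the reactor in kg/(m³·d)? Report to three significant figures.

Applied bCOD load per unit volume = Q·S₀/V = (1060 × 1090/1000)/992.0 = 1.165 kg bCOD·m⁻³·d⁻¹.

L_v ≈ 1.16 kg bCOD/(m³·d)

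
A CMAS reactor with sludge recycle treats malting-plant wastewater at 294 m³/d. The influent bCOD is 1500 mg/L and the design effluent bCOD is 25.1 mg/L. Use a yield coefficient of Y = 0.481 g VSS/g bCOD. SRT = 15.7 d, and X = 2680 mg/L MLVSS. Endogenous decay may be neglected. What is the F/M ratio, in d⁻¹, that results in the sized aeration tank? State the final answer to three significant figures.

F/M ≈ 0.135 d⁻¹

Biomass mass balance (decay neglected): V·X = Y·Q·(S₀ − S)·θ_c, so V = 0.481 × 294 × (1500 − 25.1) × 15.7 / 2680 = 1222 m³.
F/M = applied load / biomass = Q·S₀/(V·X) = 294 × 1500 / (1222 × 2680) = 0.1347 d⁻¹.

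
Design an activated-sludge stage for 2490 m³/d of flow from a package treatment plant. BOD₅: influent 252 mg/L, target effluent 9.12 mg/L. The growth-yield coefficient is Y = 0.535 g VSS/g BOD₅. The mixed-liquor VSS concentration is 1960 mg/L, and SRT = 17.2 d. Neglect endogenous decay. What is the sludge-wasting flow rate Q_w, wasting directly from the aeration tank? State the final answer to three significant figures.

Q_w ≈ 165 m³/d

With k_d = 0 the design equation reduces to V = Y Q (S₀−S) θ_c / X = 0.535 × 2490 × (252 − 9.12) × 17.2 / 1960 = 2839 m³.
Wasting from the aeration tank: Q_w = V / θ_c = 2839 / 17.2 = 165.1 m³/d.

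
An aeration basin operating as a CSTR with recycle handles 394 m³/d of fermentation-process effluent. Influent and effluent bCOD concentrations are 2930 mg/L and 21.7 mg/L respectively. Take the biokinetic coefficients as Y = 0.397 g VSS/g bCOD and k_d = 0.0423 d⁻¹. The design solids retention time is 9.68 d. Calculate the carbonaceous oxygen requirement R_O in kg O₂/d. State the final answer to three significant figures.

Correct the yield for decay: Y_obs = Y/(1 + k_d θ_c) = 0.397 / (1 + 0.0423 × 9.68) = 0.397 / 1.409 = 0.2817.
ΔS = 2930 − 21.7 = 2908 mg/L, so the substrate removal rate is 394 × 2908/1000 = 1146 kg bCOD/d.
Net sludge production P_X = 0.2817 × 1146 = 322.8 kg VSS/d.
R_O = Q·(S₀ − S) − 1.42·P_X = 1146 − 1.42 × 322.8 = 687.6 kg O₂/d.

R_O ≈ 688 kg O₂/d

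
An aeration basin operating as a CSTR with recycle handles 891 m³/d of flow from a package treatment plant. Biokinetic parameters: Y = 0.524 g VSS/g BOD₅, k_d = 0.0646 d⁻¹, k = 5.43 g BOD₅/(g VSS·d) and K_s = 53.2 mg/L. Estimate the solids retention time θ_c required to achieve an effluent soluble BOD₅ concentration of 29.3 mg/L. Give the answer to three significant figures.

Specific growth rate at S = 29.3 mg/L: μ = YkS/(K_s+S) = 0.524·5.43·29.3/(53.2+29.3) = 1.011 d⁻¹.
θ_c = 1/(μ − k_d) = 1/(1.011 − 0.0646) = 1/0.9459 = 1.057 d.

θ_c ≈ 1.06 d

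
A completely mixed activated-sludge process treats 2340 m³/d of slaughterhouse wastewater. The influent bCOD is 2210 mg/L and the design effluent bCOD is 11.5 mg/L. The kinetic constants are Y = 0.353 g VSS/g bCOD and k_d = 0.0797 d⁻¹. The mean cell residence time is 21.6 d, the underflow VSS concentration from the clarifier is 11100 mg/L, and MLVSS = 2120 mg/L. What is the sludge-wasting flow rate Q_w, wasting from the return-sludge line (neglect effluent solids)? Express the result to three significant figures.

Steady-state biomass mass balance: V·X·(1 + k_d·θ_c) = Y·Q·(S₀ − S)·θ_c, so V = 0.353 × 2340 × (2210 − 11.5) × 21.6 / [2120 × (1 + 0.0797 × 21.6)] = 3.92×10^7 / 5770 = 6799 m³.
θ_c = V·X/(Q_w·X_r) when wasting from the recycle, so Q_w = V·X/(θ_c·X_r) = 6799 × 2120 / (21.6 × 11100) = 60.11 m³/d.

Q_w ≈ 60.1 m³/d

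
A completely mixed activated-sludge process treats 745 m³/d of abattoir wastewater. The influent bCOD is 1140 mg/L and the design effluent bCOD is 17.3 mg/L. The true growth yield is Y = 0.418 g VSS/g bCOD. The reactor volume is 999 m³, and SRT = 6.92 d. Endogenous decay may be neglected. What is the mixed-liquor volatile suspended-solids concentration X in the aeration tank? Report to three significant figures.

X ≈ 2420 mg/L

From V·X = Y·Q·(S₀ − S)·θ_c (decay neglected): X = 0.418 × 745 × (1140 − 17.3) × 6.92 / 999 = 2422 mg/L.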